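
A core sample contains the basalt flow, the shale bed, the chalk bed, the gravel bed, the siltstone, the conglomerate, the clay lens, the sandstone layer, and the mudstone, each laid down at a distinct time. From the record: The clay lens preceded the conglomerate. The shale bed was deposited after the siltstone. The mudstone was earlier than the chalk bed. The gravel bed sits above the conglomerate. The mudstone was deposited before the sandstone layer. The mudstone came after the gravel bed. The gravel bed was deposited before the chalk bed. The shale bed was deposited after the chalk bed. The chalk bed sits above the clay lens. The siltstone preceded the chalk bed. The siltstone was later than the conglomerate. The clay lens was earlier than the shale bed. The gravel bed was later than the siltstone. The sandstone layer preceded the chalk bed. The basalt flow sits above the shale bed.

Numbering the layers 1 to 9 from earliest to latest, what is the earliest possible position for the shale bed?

The chalk bed, the clay lens, the conglomerate, the gravel bed, the mudstone, the sandstone layer, and the siltstone must all come before the shale bed — 7 forced predecessors.
Nothing else is forced ahead of the shale bed, so its earliest slot is position 7 + 1 = 8.

8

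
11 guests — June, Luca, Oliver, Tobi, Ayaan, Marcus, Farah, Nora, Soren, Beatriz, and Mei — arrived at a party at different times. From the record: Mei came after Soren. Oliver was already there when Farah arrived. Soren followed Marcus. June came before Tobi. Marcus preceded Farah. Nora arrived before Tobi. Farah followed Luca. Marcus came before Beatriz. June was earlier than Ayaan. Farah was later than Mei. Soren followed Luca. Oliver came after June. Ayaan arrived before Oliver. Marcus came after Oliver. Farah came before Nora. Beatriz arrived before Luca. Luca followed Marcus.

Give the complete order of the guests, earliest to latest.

June, Ayaan, Oliver, Marcus, Beatriz, Luca, Soren, Mei, Farah, Nora, Tobi

The constraints fix every adjacent pair, so only one ordering works:
June → Ayaan → Oliver → Marcus → Beatriz → Luca → Soren → Mei → Farah → Nora → Tobi.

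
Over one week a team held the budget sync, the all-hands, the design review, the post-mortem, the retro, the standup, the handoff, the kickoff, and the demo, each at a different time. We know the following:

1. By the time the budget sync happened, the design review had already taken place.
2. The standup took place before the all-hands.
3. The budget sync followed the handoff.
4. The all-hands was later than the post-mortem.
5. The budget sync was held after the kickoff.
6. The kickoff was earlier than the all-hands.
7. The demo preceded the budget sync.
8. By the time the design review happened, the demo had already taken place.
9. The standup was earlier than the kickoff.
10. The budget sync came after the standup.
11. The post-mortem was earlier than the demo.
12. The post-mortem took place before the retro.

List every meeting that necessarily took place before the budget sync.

the demo, the design review, the handoff, the kickoff, the post-mortem, the standup

Directly stated before the budget sync: the demo, the design review, the handoff, the kickoff, and the standup.
The post-mortem reaches the budget sync via the post-mortem → the demo → the budget sync.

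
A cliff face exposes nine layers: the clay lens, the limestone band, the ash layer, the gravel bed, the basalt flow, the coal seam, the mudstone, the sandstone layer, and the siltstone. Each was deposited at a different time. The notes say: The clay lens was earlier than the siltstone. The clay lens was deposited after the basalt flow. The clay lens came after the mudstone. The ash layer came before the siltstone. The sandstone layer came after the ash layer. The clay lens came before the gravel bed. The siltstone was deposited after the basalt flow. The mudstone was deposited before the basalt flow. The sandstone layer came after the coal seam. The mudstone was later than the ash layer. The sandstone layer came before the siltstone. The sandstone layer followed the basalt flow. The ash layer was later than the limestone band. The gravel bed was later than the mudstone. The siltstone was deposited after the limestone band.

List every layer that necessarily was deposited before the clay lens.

Directly stated before the clay lens: the basalt flow and the mudstone.
The ash layer reaches the clay lens via the ash layer → the mudstone → the clay lens.
The limestone band reaches the clay lens via the limestone band → the ash layer → the mudstone → the clay lens.

the ash layer, the basalt flow, the limestone band, the mudstone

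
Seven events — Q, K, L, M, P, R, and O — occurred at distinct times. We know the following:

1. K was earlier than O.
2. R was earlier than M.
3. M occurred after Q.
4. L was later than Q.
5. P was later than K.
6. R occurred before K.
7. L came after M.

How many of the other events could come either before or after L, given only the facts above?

3

Forced before L: M, Q, and R.
That leaves K, O, and P with no forced order relative to L — 3.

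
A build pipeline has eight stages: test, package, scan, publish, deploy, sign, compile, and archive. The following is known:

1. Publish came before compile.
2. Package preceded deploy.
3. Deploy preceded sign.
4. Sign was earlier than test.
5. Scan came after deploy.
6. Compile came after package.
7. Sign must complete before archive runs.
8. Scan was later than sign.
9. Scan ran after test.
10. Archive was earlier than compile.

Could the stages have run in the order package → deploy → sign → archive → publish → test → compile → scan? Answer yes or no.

yes

Check each stated constraint against the proposed order — e.g. package is ahead of compile; deploy is ahead of scan. Every pair is in the required order; nothing is violated.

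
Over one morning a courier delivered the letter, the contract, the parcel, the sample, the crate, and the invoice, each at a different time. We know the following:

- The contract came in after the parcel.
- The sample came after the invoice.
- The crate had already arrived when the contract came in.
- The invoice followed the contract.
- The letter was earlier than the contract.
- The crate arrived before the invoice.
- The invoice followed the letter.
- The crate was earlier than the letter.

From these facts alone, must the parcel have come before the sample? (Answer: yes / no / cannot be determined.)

yes

Chain the constraints: the parcel → the contract → the invoice → the sample. Each link is directly stated, so the parcel comes before the sample.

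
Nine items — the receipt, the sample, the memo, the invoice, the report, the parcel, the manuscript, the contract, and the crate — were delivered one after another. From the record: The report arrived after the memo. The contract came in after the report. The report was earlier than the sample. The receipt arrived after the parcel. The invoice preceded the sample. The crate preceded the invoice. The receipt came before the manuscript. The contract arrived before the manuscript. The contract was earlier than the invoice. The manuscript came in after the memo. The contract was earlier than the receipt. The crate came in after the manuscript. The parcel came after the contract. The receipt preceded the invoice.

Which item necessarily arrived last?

Every other item has a chain of constraints placing it before the sample, so the sample is last.

the sample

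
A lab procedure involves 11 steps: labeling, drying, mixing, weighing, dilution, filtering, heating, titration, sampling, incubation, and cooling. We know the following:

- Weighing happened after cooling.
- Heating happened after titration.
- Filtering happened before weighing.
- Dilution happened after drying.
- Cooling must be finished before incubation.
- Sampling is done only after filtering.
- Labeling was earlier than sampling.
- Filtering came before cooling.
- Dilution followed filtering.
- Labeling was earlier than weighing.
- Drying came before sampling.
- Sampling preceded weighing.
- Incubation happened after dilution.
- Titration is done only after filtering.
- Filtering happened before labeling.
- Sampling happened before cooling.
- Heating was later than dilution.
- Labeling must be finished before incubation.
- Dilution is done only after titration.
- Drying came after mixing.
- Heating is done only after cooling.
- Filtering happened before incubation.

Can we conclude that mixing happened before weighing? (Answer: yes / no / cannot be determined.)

Chain the constraints: mixing → drying → sampling → weighing. Each link is directly stated, so mixing comes before weighing.

yes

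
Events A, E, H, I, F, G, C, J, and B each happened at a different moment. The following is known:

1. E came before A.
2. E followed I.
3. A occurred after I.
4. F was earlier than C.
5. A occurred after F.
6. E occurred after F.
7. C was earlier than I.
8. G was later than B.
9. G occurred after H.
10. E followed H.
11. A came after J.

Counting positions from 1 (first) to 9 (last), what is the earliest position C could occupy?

2

F must come before C — 1 forced predecessor.
Nothing else is forced ahead of C, so its earliest slot is position 1 + 1 = 2.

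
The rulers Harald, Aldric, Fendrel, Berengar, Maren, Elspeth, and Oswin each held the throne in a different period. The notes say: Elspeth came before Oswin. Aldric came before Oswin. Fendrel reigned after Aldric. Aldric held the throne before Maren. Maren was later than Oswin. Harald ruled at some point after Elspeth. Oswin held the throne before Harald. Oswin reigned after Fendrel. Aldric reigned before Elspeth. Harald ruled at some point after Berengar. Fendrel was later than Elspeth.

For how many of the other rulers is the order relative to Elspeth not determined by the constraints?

1

Forced before Elspeth: Aldric; forced after Elspeth: Fendrel, Harald, Maren, and Oswin.
That leaves Berengar with no forced order relative to Elspeth — 1.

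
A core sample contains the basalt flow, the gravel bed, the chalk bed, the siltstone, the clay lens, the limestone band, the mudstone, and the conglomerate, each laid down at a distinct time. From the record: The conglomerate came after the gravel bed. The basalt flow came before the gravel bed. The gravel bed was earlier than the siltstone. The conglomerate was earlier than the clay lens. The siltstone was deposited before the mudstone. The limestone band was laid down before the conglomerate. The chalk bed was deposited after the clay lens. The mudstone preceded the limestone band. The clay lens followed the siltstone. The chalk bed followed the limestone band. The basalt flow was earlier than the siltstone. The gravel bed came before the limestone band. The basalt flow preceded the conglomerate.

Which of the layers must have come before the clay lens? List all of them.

Directly stated before the clay lens: the conglomerate and the siltstone.
The basalt flow reaches the clay lens via the basalt flow → the conglomerate → the clay lens.
The gravel bed reaches the clay lens via the gravel bed → the conglomerate → the clay lens.
The limestone band reaches the clay lens via the limestone band → the conglomerate → the clay lens.
Likewise the mudstone reaches the clay lens by chaining the stated constraints.
No chain forces the chalk bed ahead of the clay lens.

the basalt flow, the conglomerate, the gravel bed, the limestone band, the mudstone, the siltstone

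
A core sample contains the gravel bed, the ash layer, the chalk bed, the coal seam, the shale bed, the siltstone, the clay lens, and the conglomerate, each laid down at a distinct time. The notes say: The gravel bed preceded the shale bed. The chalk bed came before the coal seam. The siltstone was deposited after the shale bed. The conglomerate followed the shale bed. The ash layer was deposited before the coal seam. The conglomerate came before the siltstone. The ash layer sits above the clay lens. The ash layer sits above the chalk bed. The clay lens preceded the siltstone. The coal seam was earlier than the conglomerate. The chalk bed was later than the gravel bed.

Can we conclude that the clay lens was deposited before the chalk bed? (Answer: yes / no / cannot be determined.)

cannot be determined

No chain of stated constraints runs from the clay lens to the chalk bed, and none runs from the chalk bed to the clay lens either.
So the relative order of the clay lens and the chalk bed is not fixed by the given facts.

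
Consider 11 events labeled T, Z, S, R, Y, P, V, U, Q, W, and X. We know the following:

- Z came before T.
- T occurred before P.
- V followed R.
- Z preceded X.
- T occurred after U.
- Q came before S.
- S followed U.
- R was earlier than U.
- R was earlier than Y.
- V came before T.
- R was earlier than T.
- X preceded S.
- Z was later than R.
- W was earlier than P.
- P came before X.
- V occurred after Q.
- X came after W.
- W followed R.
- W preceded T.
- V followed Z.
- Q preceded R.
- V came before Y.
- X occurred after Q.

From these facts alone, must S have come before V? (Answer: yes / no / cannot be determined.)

no

Tracing the constraints gives V → T → P → X → S, so V must come before S.
That means S cannot be before V.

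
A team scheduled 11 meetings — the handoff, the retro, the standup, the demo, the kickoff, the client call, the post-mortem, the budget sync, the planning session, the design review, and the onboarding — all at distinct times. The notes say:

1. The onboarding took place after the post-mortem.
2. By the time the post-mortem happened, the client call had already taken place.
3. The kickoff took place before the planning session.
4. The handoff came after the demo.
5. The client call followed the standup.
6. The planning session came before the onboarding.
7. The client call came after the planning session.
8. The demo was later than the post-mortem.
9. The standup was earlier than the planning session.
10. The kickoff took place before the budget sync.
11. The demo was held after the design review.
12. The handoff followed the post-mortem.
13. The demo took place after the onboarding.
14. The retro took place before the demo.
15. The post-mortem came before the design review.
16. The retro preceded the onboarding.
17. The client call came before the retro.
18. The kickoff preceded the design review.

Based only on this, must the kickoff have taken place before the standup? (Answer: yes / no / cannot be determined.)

cannot be determined

No chain of stated constraints runs from the kickoff to the standup, and none runs from the standup to the kickoff either.
So the relative order of the kickoff and the standup is not fixed by the given facts.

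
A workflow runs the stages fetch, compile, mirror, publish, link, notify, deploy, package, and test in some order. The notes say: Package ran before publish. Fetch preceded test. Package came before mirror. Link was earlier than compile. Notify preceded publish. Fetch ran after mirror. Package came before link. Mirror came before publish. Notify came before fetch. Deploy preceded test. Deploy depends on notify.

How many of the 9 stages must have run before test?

5

Directly stated before test: deploy and fetch.
Mirror reaches test via mirror → fetch → test.
Notify reaches test via notify → fetch → test.
Package reaches test via package → mirror → fetch → test.
No chain forces publish (or any of the others) ahead of test.
That's deploy, fetch, mirror, notify, and package — 5 in all.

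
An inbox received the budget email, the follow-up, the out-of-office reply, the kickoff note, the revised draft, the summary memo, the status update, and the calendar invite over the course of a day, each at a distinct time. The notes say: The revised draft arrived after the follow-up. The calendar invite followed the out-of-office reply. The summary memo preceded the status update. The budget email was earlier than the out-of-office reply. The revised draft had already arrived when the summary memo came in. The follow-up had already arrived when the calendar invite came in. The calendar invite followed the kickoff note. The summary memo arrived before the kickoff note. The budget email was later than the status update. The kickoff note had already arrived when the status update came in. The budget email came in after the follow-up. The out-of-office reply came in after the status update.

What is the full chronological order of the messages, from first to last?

The constraints fix every adjacent pair, so only one ordering works:
the follow-up → the revised draft → the summary memo → the kickoff note → the status update → the budget email → the out-of-office reply → the calendar invite.

the follow-up, the revised draft, the summary memo, the kickoff note, the status update, the budget email, the out-of-office reply, the calendar invite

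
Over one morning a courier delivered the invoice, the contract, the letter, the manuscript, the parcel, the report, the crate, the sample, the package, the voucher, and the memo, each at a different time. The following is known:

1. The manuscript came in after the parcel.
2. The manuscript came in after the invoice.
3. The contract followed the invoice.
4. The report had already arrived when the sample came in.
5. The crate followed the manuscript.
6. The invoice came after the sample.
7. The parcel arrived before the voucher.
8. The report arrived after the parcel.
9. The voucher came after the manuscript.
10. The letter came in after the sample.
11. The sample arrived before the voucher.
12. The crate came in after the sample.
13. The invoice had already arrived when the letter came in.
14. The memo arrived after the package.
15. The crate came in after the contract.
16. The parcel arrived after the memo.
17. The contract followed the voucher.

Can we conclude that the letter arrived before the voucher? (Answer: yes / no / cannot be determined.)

No chain of stated constraints runs from the letter to the voucher, and none runs from the voucher to the letter either.
So the relative order of the letter and the voucher is not fixed by the given facts.

cannot be determined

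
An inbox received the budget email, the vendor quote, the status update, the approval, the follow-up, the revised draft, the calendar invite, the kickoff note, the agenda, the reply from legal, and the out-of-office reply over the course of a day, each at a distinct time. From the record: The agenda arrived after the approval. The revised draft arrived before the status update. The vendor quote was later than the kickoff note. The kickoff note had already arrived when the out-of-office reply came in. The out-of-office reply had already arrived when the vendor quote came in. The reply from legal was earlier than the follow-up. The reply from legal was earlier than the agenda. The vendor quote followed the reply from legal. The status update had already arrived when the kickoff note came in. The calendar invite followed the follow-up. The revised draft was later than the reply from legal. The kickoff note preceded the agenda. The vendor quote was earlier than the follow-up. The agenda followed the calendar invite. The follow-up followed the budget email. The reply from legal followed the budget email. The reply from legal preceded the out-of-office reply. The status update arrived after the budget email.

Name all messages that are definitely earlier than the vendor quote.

Directly stated before the vendor quote: the kickoff note, the out-of-office reply, and the reply from legal.
The budget email reaches the vendor quote via the budget email → the reply from legal → the vendor quote.
The revised draft reaches the vendor quote via the revised draft → the status update → the kickoff note → the vendor quote.
The status update reaches the vendor quote via the status update → the kickoff note → the vendor quote.
No chain forces the approval (or any of the others) ahead of the vendor quote.

the budget email, the kickoff note, the out-of-office reply, the reply from legal, the revised draft, the status update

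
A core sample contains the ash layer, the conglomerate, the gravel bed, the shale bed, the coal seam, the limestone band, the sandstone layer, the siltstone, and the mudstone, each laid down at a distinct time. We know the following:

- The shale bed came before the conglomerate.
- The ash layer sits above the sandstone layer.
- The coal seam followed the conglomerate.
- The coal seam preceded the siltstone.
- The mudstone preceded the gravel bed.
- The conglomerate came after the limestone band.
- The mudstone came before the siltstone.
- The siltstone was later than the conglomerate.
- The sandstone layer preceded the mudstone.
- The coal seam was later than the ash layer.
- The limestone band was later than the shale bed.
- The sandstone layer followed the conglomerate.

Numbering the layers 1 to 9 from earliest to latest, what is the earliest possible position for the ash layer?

The conglomerate, the limestone band, the sandstone layer, and the shale bed must all come before the ash layer — 4 forced predecessors.
Nothing else is forced ahead of the ash layer, so its earliest slot is position 4 + 1 = 5.

5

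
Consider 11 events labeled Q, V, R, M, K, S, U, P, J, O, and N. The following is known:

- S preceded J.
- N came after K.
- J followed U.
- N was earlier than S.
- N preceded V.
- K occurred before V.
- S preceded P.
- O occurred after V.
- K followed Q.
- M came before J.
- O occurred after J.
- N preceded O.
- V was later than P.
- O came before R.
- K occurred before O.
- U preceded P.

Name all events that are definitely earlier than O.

Directly stated before O: J, K, N, and V.
M reaches O via M → J → O.
P reaches O via P → V → O.
Q reaches O via Q → K → O.
Likewise S and U each reach O by chaining the stated constraints.

J, K, M, N, P, Q, S, U, V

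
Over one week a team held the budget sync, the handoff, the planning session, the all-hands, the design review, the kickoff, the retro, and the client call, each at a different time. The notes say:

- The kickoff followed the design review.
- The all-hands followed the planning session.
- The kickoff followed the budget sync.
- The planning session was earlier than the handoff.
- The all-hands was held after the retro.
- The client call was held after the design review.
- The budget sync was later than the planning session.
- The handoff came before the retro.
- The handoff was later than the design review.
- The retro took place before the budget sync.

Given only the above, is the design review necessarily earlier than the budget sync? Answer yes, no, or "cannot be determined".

yes

Chain the constraints: the design review → the handoff → the retro → the budget sync. Each link is directly stated, so the design review comes before the budget sync.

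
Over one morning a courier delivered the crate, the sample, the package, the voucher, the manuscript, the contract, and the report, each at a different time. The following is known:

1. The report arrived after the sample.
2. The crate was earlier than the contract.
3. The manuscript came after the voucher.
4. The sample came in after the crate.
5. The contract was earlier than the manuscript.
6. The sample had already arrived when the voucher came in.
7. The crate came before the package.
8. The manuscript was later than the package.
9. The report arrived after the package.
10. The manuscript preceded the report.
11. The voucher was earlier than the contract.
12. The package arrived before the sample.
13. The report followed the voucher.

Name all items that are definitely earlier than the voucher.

the crate, the package, the sample

Directly stated before the voucher: the sample.
The crate reaches the voucher via the crate → the sample → the voucher.
The package reaches the voucher via the package → the sample → the voucher.
No chain forces the manuscript (or any of the others) ahead of the voucher.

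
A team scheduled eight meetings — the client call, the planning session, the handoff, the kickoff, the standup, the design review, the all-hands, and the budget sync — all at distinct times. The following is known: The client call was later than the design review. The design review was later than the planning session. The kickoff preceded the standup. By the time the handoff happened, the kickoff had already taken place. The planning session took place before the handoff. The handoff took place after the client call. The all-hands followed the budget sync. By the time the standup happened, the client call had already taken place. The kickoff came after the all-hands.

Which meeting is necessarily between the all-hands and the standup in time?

Tracing the constraints gives the all-hands → the kickoff → the standup, so the kickoff sits after the all-hands and before the standup.
No other meeting is forced both after the all-hands and before the standup.

the kickoff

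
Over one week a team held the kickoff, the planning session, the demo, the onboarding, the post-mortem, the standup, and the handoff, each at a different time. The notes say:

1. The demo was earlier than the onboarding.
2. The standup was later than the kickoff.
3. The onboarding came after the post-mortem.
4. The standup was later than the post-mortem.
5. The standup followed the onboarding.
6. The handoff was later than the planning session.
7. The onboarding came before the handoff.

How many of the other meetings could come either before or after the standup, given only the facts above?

2

Forced before the standup: the demo, the kickoff, the onboarding, and the post-mortem.
That leaves the handoff and the planning session with no forced order relative to the standup — 2.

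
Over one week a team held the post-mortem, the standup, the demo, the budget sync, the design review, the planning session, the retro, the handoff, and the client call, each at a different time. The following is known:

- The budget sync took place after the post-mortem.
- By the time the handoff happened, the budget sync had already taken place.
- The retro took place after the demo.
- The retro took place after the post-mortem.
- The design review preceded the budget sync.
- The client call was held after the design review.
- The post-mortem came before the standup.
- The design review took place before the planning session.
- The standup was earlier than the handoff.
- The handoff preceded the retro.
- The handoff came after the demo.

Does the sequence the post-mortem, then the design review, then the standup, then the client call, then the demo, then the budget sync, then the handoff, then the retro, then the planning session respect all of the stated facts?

Check each stated constraint against the proposed order — e.g. the design review is ahead of the planning session; the post-mortem is ahead of the retro. Every pair is in the required order; nothing is violated.

yes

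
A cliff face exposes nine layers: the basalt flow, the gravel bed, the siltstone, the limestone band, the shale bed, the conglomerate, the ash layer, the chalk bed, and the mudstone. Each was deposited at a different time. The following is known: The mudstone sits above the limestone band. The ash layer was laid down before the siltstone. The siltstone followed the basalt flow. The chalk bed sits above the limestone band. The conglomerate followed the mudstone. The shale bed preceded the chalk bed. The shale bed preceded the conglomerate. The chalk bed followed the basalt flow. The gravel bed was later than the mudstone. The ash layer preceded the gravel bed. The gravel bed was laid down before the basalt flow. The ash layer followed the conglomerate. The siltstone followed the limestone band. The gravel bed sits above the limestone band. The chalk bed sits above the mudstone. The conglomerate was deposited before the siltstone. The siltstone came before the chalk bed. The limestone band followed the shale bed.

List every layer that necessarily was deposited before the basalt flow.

Directly stated before the basalt flow: the gravel bed.
The ash layer reaches the basalt flow via the ash layer → the gravel bed → the basalt flow.
The conglomerate reaches the basalt flow via the conglomerate → the ash layer → the gravel bed → the basalt flow.
The limestone band reaches the basalt flow via the limestone band → the gravel bed → the basalt flow.
Likewise the mudstone and the shale bed each reach the basalt flow by chaining the stated constraints.

the ash layer, the conglomerate, the gravel bed, the limestone band, the mudstone, the shale bed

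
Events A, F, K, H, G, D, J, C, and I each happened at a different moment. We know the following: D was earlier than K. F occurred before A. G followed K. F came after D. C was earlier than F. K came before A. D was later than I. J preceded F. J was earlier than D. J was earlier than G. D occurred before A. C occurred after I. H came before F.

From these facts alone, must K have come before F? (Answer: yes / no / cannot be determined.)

No chain of stated constraints runs from K to F, and none runs from F to K either.
So the relative order of K and F is not fixed by the given facts.

cannot be determined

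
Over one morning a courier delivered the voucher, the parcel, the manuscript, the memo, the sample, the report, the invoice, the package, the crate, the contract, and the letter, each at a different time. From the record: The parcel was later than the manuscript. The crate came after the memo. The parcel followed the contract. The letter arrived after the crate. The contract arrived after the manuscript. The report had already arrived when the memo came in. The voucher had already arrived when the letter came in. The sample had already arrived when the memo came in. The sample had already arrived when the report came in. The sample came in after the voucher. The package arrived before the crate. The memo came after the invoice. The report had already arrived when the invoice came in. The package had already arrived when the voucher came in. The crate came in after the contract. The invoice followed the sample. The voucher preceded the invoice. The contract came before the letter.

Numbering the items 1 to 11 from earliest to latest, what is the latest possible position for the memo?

9

The memo must come before the crate and the letter — 2 items forced after it.
Everything else can be placed before the memo in some valid order, so the memo can sit as late as position 11 − 2 = 9.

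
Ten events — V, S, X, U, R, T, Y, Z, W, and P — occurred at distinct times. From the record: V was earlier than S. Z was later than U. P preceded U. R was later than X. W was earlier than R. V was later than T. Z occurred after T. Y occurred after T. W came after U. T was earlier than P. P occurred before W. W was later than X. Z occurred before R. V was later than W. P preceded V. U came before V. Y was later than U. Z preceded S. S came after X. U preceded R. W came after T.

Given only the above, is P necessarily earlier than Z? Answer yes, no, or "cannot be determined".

yes

Chain the constraints: P → U → Z. Each link is directly stated, so P comes before Z.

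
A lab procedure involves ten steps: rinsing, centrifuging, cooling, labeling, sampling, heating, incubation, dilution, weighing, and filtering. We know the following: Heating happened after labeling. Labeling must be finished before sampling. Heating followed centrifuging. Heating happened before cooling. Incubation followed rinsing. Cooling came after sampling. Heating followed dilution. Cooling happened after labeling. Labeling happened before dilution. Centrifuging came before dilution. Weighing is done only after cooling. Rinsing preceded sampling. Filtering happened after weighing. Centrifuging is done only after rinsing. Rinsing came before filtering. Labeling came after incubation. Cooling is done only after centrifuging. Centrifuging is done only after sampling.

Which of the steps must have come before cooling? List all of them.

Directly stated before cooling: centrifuging, heating, labeling, and sampling.
Dilution reaches cooling via dilution → heating → cooling.
Incubation reaches cooling via incubation → labeling → cooling.
Rinsing reaches cooling via rinsing → sampling → cooling.
No chain forces filtering (or any of the others) ahead of cooling.

centrifuging, dilution, heating, incubation, labeling, rinsing, sampling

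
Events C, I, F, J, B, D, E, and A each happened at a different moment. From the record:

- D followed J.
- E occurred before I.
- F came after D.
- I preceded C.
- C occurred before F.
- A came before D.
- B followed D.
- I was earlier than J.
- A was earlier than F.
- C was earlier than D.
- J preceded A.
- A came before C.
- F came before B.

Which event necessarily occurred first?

E

E has a chain of constraints placing it before every other event, so E must be first.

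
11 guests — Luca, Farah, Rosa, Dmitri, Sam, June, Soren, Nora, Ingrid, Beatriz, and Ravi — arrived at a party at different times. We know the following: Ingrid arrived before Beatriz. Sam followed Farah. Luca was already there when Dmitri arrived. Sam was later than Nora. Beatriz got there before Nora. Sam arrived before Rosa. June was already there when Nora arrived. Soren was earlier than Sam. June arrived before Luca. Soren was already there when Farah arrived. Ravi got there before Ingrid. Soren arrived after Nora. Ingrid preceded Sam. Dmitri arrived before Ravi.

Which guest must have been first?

June

June has a chain of constraints placing them before every other guest, so June must be first.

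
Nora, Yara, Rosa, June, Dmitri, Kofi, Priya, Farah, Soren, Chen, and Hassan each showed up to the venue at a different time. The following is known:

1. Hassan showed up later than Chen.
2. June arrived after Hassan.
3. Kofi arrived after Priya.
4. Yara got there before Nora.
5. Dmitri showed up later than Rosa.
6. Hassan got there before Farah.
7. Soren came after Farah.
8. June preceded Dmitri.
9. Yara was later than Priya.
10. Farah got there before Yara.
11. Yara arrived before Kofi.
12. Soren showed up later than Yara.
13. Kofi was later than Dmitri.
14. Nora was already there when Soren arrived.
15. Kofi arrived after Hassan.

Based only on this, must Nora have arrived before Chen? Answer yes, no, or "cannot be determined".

Tracing the constraints gives Chen → Hassan → Farah → Yara → Nora, so Chen must come before Nora.
That means Nora cannot be before Chen.

no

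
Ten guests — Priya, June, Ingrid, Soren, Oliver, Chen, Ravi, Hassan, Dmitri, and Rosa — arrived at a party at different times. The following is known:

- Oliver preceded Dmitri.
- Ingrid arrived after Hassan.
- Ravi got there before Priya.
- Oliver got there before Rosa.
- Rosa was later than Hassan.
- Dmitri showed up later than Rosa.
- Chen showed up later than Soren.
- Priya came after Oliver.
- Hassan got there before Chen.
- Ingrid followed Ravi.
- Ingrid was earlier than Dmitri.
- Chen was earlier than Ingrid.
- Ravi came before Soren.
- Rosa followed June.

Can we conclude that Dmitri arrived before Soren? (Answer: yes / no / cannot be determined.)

Tracing the constraints gives Soren → Chen → Ingrid → Dmitri, so Soren must come before Dmitri.
That means Dmitri cannot be before Soren.

no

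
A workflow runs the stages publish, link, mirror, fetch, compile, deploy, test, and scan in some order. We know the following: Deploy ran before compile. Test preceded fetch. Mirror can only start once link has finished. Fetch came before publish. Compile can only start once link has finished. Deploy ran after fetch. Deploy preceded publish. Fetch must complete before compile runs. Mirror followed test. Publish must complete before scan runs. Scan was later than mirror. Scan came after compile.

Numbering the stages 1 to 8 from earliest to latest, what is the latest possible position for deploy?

5

Deploy must come before compile, publish, and scan — 3 stages forced after it.
Everything else can be placed before deploy in some valid order, so deploy can sit as late as position 8 − 3 = 5.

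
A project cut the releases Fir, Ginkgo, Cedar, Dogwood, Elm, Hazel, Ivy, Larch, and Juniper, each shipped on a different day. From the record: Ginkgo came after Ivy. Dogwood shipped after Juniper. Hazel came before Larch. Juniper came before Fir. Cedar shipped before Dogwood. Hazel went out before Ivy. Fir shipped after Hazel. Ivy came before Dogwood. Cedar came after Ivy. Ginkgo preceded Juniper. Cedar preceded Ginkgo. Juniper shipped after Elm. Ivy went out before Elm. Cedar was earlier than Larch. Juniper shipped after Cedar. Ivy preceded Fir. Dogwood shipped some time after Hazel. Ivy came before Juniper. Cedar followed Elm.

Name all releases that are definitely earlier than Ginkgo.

Directly stated before Ginkgo: Cedar and Ivy.
Elm reaches Ginkgo via Elm → Cedar → Ginkgo.
Hazel reaches Ginkgo via Hazel → Ivy → Ginkgo.
No chain forces Fir (or any of the others) ahead of Ginkgo.

Cedar, Elm, Hazel, Ivy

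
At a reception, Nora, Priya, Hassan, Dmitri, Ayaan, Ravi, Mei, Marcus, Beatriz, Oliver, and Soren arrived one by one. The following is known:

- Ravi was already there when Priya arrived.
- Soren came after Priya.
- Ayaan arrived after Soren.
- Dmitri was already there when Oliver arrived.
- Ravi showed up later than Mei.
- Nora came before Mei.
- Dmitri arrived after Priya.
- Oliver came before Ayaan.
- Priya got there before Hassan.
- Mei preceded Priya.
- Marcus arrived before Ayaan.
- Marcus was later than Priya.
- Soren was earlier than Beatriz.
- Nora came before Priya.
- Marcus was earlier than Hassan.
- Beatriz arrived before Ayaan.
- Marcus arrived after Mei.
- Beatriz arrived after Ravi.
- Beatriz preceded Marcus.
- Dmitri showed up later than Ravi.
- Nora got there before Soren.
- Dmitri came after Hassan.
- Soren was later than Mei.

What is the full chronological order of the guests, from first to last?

The constraints fix every adjacent pair, so only one ordering works:
Nora → Mei → Ravi → Priya → Soren → Beatriz → Marcus → Hassan → Dmitri → Oliver → Ayaan.

Nora, Mei, Ravi, Priya, Soren, Beatriz, Marcus, Hassan, Dmitri, Oliver, Ayaan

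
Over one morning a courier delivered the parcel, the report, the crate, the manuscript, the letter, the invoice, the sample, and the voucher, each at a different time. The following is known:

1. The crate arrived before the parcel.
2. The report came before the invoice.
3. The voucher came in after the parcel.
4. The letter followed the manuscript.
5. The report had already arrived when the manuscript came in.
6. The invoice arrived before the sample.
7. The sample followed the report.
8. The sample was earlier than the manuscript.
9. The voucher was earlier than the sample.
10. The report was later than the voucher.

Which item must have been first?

The crate has a chain of constraints placing it before every other item, so the crate must be first.

the crate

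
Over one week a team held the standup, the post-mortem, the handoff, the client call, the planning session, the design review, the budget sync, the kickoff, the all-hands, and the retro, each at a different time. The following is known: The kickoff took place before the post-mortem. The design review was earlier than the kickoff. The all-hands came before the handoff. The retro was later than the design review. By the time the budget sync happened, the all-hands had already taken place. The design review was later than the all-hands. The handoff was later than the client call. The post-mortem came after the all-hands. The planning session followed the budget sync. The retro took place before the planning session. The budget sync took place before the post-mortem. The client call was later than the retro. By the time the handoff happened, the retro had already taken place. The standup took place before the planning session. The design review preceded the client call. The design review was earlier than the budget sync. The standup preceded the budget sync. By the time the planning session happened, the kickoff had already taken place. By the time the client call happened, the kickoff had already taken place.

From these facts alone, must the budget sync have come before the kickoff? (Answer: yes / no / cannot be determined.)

No chain of stated constraints runs from the budget sync to the kickoff, and none runs from the kickoff to the budget sync either.
So the relative order of the budget sync and the kickoff is not fixed by the given facts.

cannot be determined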